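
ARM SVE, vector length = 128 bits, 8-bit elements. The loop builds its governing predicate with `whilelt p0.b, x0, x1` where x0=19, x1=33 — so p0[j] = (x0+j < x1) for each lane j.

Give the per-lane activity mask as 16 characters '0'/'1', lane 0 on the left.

lane count: 128 div 8 = 16
active while 19+j < 33, i.e. j ∈ [0,14) capped at 16 ⇒ 14
bits (lane 0 leftmost): 1111111111111100

predicate = 1111111111111100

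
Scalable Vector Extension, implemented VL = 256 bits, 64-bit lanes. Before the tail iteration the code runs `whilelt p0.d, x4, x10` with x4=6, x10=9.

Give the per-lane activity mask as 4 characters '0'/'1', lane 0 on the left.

register lanes = 256/64 = 4
p0[j] = (6+j < 9); true for j=0..2 → 3 lanes set
bits (lane 0 leftmost): 1110

predicate = 1110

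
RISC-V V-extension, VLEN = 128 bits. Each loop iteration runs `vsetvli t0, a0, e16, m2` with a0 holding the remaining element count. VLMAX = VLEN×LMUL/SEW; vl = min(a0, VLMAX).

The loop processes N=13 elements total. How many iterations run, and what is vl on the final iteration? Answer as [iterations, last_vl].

VLMAX = (128 × 2) / 16 = 16 lanes
13 elements at 16/iter → 1 passes, remainder 13 on the last

[iterations, last_vl] = [1, 13]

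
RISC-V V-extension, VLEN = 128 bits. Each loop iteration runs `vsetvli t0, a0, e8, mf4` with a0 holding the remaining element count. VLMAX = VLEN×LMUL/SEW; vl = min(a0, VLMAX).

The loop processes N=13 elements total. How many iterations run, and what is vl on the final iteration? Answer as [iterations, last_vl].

[iterations, last_vl] = [4, 1]

VLMAX = (128 × 1/4) / 8 = 4 lanes
iterations = ceil(13/4) = 4; final-pass vl = 1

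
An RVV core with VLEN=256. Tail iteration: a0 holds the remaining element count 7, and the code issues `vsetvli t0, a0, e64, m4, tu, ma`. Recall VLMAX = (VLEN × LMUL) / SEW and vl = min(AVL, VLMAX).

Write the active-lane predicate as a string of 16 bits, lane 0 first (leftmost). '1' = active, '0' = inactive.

VLMAX = (256 × 4) / 64 = 16 lanes
vl ← min(7, 16) = 7
bits (lane 0 leftmost): 1111111000000000

predicate = 1111111000000000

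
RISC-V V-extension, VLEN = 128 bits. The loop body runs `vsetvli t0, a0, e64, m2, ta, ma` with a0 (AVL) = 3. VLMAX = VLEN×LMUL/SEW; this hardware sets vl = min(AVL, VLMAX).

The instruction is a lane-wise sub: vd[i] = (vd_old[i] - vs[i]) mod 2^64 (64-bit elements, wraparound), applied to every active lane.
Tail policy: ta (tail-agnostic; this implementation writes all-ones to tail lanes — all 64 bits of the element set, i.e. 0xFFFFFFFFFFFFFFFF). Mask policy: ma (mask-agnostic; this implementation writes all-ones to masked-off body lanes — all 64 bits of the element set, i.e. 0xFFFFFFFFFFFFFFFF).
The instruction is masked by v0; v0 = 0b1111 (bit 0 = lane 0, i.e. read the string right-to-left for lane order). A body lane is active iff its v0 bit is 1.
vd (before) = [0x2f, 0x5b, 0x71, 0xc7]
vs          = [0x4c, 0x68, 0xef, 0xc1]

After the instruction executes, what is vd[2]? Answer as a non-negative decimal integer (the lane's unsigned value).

vd[2] = 18446744073709551490

VLMAX = VLEN×LMUL/SEW = 128×2/64 = 4
vl ← min(3, 4) = 3
[0] sub(0x2f,0x4c) = 0xffffffffffffffe3
[1] sub(0x5b,0x68) = 0xfffffffffffffff3
[2] sub(0x71,0xef) = 0xffffffffffffff82
[3] tail/ones = 0xffffffffffffffff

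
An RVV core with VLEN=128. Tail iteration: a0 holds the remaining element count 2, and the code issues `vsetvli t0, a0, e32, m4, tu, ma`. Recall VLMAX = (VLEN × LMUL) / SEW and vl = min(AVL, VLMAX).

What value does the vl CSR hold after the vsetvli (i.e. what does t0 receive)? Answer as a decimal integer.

vl = 2

lanes per group: 128·4/32 = 16
vl = min(AVL, VLMAX) = min(2, 16) = 2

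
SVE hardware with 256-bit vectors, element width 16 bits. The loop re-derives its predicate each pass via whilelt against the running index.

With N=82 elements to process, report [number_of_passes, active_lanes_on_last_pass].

lane count: 256 div 16 = 16
iterations = ceil(82/16) = 6; final-pass vl = 2

[iterations, last_vl] = [6, 2]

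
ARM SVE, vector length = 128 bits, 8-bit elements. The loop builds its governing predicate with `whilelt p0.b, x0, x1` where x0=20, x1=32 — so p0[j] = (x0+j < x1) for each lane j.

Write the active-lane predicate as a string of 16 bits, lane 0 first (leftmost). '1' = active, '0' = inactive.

lane count: 128 div 8 = 16
p0[j] = (20+j < 32); true for j=0..11 → 12 lanes set
bits (lane 0 leftmost): 1111111111110000

predicate = 1111111111110000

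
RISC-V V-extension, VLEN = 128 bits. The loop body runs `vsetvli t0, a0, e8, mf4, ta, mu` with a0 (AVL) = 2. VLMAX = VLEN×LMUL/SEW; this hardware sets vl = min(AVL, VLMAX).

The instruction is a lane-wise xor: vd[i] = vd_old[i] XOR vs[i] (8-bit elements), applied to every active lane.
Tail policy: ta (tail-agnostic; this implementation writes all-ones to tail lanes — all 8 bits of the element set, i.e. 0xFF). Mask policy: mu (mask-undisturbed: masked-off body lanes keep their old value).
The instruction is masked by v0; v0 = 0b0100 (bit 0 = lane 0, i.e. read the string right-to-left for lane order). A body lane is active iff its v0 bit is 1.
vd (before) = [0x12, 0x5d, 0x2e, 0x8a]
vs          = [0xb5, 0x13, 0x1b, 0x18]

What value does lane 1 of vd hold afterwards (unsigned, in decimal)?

VLMAX = (128 × 1/4) / 8 = 4 lanes
vl ← min(2, 4) = 2
vd[0] mask-off/keep -> 0x12
vd[1] mask-off/keep -> 0x5d
vd[2] tail/ones -> 0xff
vd[3] tail/ones -> 0xff

vd[1] = 93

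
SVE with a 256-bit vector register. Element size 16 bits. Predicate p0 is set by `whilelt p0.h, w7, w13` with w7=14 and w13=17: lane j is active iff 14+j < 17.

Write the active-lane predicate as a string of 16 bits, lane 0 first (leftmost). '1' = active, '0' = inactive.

register lanes = 256/16 = 16
whilelt: lane j active iff 14+j < 17 → j < 3 → 3 active
bits (lane 0 leftmost): 1110000000000000

predicate = 1110000000000000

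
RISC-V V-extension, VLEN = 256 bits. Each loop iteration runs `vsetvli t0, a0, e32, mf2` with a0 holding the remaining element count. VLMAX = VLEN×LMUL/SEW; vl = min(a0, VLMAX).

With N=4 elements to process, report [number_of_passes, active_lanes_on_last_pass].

VLMAX = (256 × 1/2) / 32 = 4 lanes
N=4: ⌈4/4⌉ = 1 iters; last vl = 4 − 0×4 = 4

[iterations, last_vl] = [1, 4]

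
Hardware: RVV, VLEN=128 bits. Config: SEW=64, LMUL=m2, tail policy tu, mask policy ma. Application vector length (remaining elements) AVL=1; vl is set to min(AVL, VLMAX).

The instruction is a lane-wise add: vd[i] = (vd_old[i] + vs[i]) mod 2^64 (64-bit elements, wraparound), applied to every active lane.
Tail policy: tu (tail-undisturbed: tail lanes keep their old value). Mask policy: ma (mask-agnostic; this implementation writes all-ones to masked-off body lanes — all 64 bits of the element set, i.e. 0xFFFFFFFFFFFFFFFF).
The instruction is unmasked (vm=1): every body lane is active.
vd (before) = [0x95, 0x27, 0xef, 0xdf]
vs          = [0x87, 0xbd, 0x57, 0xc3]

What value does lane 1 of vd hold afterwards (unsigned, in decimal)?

vd[1] = 39

VLMAX = (128 × 2) / 64 = 4 lanes
AVL=1 ≤ VLMAX=4, so vl = 1
vd[0] add(0x95,0x87) -> 0x11c
vd[1] tail/keep -> 0x27
vd[2] tail/keep -> 0xef
vd[3] tail/keep -> 0xdf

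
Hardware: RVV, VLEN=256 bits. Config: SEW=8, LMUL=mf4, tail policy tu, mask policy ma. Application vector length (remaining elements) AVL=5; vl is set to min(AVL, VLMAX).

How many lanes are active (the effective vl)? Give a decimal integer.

vl = 5

VLMAX = (256 × 1/4) / 8 = 8 lanes
vl ← min(5, 8) = 5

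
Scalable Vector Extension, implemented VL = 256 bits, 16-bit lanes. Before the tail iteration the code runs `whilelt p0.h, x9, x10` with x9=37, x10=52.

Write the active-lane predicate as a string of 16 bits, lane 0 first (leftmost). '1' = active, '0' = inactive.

predicate = 1111111111111110

register lanes = 256/16 = 16
active while 37+j < 52, i.e. j ∈ [0,15) capped at 16 ⇒ 15
bits (lane 0 leftmost): 1111111111111110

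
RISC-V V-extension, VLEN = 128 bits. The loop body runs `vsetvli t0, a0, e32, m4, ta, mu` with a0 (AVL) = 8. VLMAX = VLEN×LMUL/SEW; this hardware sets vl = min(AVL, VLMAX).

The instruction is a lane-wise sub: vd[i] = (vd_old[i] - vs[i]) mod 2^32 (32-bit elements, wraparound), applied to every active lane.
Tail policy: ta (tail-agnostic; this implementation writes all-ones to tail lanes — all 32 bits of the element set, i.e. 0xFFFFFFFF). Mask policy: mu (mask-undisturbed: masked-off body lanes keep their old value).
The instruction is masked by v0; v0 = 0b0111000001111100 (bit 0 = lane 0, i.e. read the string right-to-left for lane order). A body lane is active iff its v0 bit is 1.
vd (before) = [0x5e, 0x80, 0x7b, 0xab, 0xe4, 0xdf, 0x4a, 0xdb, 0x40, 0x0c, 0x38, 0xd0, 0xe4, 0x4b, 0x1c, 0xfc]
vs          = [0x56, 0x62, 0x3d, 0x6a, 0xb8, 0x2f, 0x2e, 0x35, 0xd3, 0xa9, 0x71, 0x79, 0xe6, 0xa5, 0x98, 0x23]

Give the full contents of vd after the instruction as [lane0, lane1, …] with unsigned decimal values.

vd = [94, 128, 62, 65, 44, 176, 28, 219, 4294967295, 4294967295, 4294967295, 4294967295, 4294967295, 4294967295, 4294967295, 4294967295]

VLMAX = (128 × 4) / 32 = 16 lanes
AVL=8 ≤ VLMAX=16, so vl = 8
lane  0: mask-off/keep ⇒ 0x5e
lane  1: mask-off/keep ⇒ 0x80
lane  2: sub(0x7b,0x3d) ⇒ 0x3e
lane  3: sub(0xab,0x6a) ⇒ 0x41
lane  4: sub(0xe4,0xb8) ⇒ 0x2c
lane  5: sub(0xdf,0x2f) ⇒ 0xb0
lane  6: sub(0x4a,0x2e) ⇒ 0x1c
lane  7: mask-off/keep ⇒ 0xdb
lane  8: tail/ones ⇒ 0xffffffff
lane  9: tail/ones ⇒ 0xffffffff
lane 10: tail/ones ⇒ 0xffffffff
lane 11: tail/ones ⇒ 0xffffffff
lane 12: tail/ones ⇒ 0xffffffff
lane 13: tail/ones ⇒ 0xffffffff
lane 14: tail/ones ⇒ 0xffffffff
lane 15: tail/ones ⇒ 0xffffffff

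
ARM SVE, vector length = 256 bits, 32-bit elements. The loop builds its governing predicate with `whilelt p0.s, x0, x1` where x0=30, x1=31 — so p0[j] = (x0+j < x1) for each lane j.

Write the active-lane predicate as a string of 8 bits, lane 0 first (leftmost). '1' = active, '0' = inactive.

predicate = 10000000

register lanes = 256/32 = 8
whilelt: lane j active iff 30+j < 31 → j < 1 → 1 active
bits (lane 0 leftmost): 10000000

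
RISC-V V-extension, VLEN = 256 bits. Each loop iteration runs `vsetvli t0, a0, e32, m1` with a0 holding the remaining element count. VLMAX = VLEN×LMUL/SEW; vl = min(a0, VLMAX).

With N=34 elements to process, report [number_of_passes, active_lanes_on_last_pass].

VLMAX = VLEN×LMUL/SEW = 256×1/32 = 8
iterations = ceil(34/8) = 5; final-pass vl = 2

[iterations, last_vl] = [5, 2]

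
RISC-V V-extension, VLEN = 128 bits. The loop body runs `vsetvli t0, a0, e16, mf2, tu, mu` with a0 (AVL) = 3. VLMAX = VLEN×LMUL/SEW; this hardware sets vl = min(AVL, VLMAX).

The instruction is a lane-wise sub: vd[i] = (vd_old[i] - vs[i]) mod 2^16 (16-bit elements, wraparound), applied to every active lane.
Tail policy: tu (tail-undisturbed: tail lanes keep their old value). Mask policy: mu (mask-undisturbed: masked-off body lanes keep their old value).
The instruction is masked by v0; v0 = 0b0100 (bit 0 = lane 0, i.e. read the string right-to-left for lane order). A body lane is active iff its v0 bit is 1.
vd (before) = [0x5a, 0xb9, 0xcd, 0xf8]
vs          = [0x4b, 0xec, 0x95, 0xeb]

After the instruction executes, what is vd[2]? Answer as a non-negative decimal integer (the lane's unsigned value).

vd[2] = 56

lanes per group: 128·1/2/16 = 4
AVL=3 ≤ VLMAX=4, so vl = 3
vd[0] mask-off/keep -> 0x5a
vd[1] mask-off/keep -> 0xb9
vd[2] sub(0xcd,0x95) -> 0x38
vd[3] tail/keep -> 0xf8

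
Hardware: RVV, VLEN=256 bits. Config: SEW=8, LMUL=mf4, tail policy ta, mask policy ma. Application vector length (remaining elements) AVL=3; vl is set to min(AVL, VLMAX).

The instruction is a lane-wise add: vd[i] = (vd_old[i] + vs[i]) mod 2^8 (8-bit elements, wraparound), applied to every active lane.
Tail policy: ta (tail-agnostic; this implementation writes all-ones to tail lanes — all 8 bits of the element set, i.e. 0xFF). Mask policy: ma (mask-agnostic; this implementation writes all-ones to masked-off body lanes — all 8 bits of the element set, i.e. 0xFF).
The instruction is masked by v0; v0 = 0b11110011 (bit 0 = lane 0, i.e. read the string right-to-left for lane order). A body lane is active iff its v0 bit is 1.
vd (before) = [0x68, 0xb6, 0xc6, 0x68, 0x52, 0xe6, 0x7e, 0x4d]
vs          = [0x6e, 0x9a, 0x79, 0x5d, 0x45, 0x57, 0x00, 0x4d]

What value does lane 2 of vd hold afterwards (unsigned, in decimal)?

VLMAX = (256 × 1/4) / 8 = 8 lanes
AVL=3 ≤ VLMAX=8, so vl = 3
lane  0: add(0x68,0x6e) ⇒ 0xd6
lane  1: add(0xb6,0x9a) ⇒ 0x50
lane  2: mask-off/ones ⇒ 0xff
lane  3: tail/ones ⇒ 0xff
lane  4: tail/ones ⇒ 0xff
lane  5: tail/ones ⇒ 0xff
lane  6: tail/ones ⇒ 0xff
lane  7: tail/ones ⇒ 0xff

vd[2] = 255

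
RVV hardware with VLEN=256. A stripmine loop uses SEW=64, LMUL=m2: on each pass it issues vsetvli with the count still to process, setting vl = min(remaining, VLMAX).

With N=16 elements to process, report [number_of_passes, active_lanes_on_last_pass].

[iterations, last_vl] = [2, 8]

VLMAX = (256 × 2) / 64 = 8 lanes
N=16: ⌈16/8⌉ = 2 iters; last vl = 16 − 1×8 = 8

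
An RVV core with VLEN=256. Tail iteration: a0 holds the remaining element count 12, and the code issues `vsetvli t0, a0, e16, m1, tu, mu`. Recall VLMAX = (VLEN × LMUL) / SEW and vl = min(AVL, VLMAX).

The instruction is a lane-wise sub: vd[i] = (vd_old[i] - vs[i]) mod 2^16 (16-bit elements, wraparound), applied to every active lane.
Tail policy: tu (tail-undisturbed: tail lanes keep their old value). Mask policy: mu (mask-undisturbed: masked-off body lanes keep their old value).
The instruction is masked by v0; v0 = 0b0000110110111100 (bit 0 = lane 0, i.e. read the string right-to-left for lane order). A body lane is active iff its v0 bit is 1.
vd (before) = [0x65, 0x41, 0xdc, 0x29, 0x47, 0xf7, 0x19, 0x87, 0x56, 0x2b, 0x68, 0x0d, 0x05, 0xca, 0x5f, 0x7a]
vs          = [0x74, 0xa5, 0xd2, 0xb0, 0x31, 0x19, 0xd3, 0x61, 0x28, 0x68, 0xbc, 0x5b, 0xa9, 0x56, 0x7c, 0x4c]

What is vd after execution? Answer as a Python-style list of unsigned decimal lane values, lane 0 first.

lanes per group: 256·1/16 = 16
vl = min(AVL, VLMAX) = min(12, 16) = 12
  i=0: mask-off/keep → 101
  i=1: mask-off/keep → 65
  i=2: sub(0xdc,0xd2) → 10
  i=3: sub(0x29,0xb0) → 65401
  i=4: sub(0x47,0x31) → 22
  i=5: sub(0xf7,0x19) → 222
  i=6: mask-off/keep → 25
  i=7: sub(0x87,0x61) → 38
  i=8: sub(0x56,0x28) → 46
  i=9: mask-off/keep → 43
  i=10: sub(0x68,0xbc) → 65452
  i=11: sub(0x0d,0x5b) → 65458
  i=12: tail/keep → 5
  i=13: tail/keep → 202
  i=14: tail/keep → 95
  i=15: tail/keep → 122

vd = [101, 65, 10, 65401, 22, 222, 25, 38, 46, 43, 65452, 65458, 5, 202, 95, 122]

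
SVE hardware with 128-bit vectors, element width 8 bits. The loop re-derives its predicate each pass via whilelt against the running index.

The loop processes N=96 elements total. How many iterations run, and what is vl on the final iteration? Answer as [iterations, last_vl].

[iterations, last_vl] = [6, 16]

register lanes = 128/8 = 16
iterations = ceil(96/16) = 6; final-pass vl = 16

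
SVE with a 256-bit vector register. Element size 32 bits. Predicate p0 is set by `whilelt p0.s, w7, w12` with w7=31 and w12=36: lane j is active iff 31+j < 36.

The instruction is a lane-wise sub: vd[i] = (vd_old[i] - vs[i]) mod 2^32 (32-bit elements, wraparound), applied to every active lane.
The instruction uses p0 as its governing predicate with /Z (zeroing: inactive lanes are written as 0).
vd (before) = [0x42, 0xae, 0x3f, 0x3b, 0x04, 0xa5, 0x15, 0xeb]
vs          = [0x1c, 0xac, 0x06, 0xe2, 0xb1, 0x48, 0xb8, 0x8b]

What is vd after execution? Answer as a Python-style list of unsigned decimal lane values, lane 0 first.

register lanes = 256/32 = 8
active while 31+j < 36, i.e. j ∈ [0,5) capped at 8 ⇒ 5
vd[0] sub(0x42,0x1c) -> 0x26
vd[1] sub(0xae,0xac) -> 0x02
vd[2] sub(0x3f,0x06) -> 0x39
vd[3] sub(0x3b,0xe2) -> 0xffffff59
vd[4] sub(0x04,0xb1) -> 0xffffff53
vd[5] tail/zero -> 0x00
vd[6] tail/zero -> 0x00
vd[7] tail/zero -> 0x00

vd = [38, 2, 57, 4294967129, 4294967123, 0, 0, 0]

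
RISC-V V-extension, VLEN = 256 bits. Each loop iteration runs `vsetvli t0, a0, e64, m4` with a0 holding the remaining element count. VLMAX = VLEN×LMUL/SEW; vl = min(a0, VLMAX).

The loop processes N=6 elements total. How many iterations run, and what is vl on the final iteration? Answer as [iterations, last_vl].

[iterations, last_vl] = [1, 6]

VLMAX = VLEN×LMUL/SEW = 256×4/64 = 16
N=6: ⌈6/16⌉ = 1 iters; last vl = 6 − 0×16 = 6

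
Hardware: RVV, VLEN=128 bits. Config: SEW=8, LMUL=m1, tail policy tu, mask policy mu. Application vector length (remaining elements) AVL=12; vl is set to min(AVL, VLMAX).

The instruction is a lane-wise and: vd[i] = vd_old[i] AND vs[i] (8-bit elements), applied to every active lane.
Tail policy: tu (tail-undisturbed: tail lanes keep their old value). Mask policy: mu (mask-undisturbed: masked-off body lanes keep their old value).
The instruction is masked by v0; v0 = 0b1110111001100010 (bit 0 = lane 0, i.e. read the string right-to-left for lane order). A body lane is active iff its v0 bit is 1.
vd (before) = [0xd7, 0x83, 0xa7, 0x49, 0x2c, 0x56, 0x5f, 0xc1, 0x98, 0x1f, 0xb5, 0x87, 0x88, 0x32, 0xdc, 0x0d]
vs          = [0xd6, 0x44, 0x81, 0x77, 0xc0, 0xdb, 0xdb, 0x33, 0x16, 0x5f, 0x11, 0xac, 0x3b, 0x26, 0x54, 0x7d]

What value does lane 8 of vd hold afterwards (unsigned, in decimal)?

VLMAX = (128 × 1) / 8 = 16 lanes
vl ← min(12, 16) = 12
lane  0: mask-off/keep ⇒ 0xd7
lane  1: and(0x83,0x44) ⇒ 0x00
lane  2: mask-off/keep ⇒ 0xa7
lane  3: mask-off/keep ⇒ 0x49
lane  4: mask-off/keep ⇒ 0x2c
lane  5: and(0x56,0xdb) ⇒ 0x52
lane  6: and(0x5f,0xdb) ⇒ 0x5b
lane  7: mask-off/keep ⇒ 0xc1
lane  8: mask-off/keep ⇒ 0x98
lane  9: and(0x1f,0x5f) ⇒ 0x1f
lane 10: and(0xb5,0x11) ⇒ 0x11
lane 11: and(0x87,0xac) ⇒ 0x84
lane 12: tail/keep ⇒ 0x88
lane 13: tail/keep ⇒ 0x32
lane 14: tail/keep ⇒ 0xdc
lane 15: tail/keep ⇒ 0x0d

vd[8] = 152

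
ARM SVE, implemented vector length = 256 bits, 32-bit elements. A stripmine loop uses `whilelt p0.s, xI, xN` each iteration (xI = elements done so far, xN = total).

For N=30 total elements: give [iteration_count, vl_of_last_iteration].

256-bit reg / 32-bit elem → 8 lanes
iterations = ceil(30/8) = 4; final-pass vl = 6

[iterations, last_vl] = [4, 6]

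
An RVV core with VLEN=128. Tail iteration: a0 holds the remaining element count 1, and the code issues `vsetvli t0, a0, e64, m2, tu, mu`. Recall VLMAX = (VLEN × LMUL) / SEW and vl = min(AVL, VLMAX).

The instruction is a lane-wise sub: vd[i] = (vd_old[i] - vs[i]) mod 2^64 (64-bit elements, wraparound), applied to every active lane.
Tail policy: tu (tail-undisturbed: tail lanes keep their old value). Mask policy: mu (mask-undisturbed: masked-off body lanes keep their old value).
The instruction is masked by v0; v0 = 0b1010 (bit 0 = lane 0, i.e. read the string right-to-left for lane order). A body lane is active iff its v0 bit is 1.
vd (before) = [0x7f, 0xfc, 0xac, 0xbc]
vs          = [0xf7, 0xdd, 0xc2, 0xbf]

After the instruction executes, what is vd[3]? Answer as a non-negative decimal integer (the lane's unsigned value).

VLMAX = (128 × 2) / 64 = 4 lanes
vl ← min(1, 4) = 1
[0] mask-off/keep = 0x7f
[1] tail/keep = 0xfc
[2] tail/keep = 0xac
[3] tail/keep = 0xbc

vd[3] = 188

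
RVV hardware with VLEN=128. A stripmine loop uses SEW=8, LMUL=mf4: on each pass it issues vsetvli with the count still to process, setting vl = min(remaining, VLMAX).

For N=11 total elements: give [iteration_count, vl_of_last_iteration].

[iterations, last_vl] = [3, 3]

lanes per group: 128·1/4/8 = 4
11 elements at 4/iter → 3 passes, remainder 3 on the last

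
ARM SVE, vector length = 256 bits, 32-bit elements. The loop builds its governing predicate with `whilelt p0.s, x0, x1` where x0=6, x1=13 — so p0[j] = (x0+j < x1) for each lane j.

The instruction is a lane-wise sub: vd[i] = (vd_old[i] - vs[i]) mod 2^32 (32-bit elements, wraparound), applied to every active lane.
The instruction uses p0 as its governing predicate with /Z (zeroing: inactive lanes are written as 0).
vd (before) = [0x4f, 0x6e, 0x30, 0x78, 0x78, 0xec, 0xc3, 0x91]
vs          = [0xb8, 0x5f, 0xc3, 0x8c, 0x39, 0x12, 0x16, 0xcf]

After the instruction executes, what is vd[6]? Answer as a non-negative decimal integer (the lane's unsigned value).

vd[6] = 173

256-bit reg / 32-bit elem → 8 lanes
whilelt: lane j active iff 6+j < 13 → j < 7 → 7 active
lane  0: sub(0x4f,0xb8) ⇒ 0xffffff97
lane  1: sub(0x6e,0x5f) ⇒ 0x0f
lane  2: sub(0x30,0xc3) ⇒ 0xffffff6d
lane  3: sub(0x78,0x8c) ⇒ 0xffffffec
lane  4: sub(0x78,0x39) ⇒ 0x3f
lane  5: sub(0xec,0x12) ⇒ 0xda
lane  6: sub(0xc3,0x16) ⇒ 0xad
lane  7: tail/zero ⇒ 0x00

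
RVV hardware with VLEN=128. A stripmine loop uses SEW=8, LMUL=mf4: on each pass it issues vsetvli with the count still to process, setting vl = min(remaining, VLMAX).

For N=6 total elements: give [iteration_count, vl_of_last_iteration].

lanes per group: 128·1/4/8 = 4
6 elements at 4/iter → 2 passes, remainder 2 on the last

[iterations, last_vl] = [2, 2]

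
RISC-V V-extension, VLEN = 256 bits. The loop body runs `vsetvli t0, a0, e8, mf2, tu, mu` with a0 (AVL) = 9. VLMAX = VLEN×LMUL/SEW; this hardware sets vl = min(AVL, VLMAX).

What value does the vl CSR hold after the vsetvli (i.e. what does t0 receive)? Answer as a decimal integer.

VLMAX = (256 × 1/2) / 8 = 16 lanes
AVL=9 ≤ VLMAX=16, so vl = 9

vl = 9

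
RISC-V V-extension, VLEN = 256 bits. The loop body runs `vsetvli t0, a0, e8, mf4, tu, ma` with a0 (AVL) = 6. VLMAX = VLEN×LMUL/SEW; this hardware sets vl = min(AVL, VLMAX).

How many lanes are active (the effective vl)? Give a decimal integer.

vl = 6

lanes per group: 256·1/4/8 = 8
vl = min(AVL, VLMAX) = min(6, 8) = 6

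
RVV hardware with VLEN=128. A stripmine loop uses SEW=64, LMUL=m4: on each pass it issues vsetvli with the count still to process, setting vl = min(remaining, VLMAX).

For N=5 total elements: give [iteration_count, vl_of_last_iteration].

[iterations, last_vl] = [1, 5]

lanes per group: 128·4/64 = 8
N=5: ⌈5/8⌉ = 1 iters; last vl = 5 − 0×8 = 5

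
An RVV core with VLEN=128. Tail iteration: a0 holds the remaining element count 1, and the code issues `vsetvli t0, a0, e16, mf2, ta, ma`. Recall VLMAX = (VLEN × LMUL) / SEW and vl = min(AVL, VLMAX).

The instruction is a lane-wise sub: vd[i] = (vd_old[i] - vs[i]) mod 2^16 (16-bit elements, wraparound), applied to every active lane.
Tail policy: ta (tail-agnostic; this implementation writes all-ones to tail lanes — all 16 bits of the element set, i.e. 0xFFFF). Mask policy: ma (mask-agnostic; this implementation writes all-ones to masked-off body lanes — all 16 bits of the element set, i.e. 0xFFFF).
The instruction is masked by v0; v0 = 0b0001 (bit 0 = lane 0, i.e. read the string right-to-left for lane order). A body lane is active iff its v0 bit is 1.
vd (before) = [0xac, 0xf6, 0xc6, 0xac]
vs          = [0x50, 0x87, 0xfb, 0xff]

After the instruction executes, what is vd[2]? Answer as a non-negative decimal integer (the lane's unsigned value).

vd[2] = 65535

lanes per group: 128·1/2/16 = 4
vl = min(AVL, VLMAX) = min(1, 4) = 1
vd[0] sub(0xac,0x50) -> 0x5c
vd[1] tail/ones -> 0xffff
vd[2] tail/ones -> 0xffff
vd[3] tail/ones -> 0xffff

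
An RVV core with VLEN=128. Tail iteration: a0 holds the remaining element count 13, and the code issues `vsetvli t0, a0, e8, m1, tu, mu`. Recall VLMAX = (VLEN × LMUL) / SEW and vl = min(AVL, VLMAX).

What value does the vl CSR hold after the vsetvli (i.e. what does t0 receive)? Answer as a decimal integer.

vl = 13

lanes per group: 128·1/8 = 16
AVL=13 ≤ VLMAX=16, so vl = 13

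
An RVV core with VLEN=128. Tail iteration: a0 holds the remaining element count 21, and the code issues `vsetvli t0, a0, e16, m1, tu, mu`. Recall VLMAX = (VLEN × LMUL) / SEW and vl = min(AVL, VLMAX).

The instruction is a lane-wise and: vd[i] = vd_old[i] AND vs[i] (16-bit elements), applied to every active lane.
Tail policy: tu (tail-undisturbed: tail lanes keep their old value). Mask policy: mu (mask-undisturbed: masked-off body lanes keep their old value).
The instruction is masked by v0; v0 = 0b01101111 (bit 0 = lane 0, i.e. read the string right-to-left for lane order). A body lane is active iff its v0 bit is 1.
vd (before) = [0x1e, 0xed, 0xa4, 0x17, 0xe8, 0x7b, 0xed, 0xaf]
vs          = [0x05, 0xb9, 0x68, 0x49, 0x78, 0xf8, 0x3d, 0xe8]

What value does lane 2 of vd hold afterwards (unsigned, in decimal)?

vd[2] = 32

VLMAX = VLEN×LMUL/SEW = 128×1/16 = 8
AVL=21 > VLMAX=8, so vl = 8
vd[0] and(0x1e,0x05) -> 0x04
vd[1] and(0xed,0xb9) -> 0xa9
vd[2] and(0xa4,0x68) -> 0x20
vd[3] and(0x17,0x49) -> 0x01
vd[4] mask-off/keep -> 0xe8
vd[5] and(0x7b,0xf8) -> 0x78
vd[6] and(0xed,0x3d) -> 0x2d
vd[7] mask-off/keep -> 0xaf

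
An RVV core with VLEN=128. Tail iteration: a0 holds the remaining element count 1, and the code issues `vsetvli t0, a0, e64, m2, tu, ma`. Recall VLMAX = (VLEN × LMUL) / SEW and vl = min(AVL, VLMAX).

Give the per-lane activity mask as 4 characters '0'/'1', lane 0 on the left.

predicate = 1000

VLMAX = (128 × 2) / 64 = 4 lanes
vl ← min(1, 4) = 1
bits (lane 0 leftmost): 1000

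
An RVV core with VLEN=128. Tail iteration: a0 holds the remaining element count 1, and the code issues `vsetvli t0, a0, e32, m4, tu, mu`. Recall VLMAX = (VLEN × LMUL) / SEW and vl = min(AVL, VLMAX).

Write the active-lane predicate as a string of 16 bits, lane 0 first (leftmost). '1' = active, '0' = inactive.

predicate = 1000000000000000

lanes per group: 128·4/32 = 16
vl ← min(1, 16) = 1
bits (lane 0 leftmost): 1000000000000000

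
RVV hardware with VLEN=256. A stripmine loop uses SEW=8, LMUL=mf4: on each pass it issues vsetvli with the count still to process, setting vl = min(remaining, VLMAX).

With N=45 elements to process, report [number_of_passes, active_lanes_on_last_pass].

lanes per group: 256·1/4/8 = 8
N=45: ⌈45/8⌉ = 6 iters; last vl = 45 − 5×8 = 5

[iterations, last_vl] = [6, 5]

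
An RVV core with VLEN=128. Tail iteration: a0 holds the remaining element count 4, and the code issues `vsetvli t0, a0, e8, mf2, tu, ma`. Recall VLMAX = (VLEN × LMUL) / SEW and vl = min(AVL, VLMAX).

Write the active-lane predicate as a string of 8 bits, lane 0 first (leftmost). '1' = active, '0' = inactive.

predicate = 11110000

VLMAX = VLEN×LMUL/SEW = 128×1/2/8 = 8
AVL=4 ≤ VLMAX=8, so vl = 4
bits (lane 0 leftmost): 11110000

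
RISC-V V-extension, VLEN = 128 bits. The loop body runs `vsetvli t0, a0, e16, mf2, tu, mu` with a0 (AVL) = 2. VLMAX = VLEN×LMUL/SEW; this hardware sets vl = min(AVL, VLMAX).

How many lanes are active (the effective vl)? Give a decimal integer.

vl = 2

VLMAX = (128 × 1/2) / 16 = 4 lanes
vl = min(AVL, VLMAX) = min(2, 4) = 2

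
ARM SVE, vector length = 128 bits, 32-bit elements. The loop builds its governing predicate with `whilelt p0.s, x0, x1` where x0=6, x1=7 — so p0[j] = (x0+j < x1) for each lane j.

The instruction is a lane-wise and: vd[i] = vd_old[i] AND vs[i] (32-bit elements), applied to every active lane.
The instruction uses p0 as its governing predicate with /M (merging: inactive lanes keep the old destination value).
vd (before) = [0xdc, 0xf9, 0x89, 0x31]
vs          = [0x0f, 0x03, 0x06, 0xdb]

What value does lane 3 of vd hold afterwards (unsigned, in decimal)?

vd[3] = 49

lane count: 128 div 32 = 4
active while 6+j < 7, i.e. j ∈ [0,1) capped at 4 ⇒ 1
[0] and(0xdc,0x0f) = 0x0c
[1] tail/keep = 0xf9
[2] tail/keep = 0x89
[3] tail/keep = 0x31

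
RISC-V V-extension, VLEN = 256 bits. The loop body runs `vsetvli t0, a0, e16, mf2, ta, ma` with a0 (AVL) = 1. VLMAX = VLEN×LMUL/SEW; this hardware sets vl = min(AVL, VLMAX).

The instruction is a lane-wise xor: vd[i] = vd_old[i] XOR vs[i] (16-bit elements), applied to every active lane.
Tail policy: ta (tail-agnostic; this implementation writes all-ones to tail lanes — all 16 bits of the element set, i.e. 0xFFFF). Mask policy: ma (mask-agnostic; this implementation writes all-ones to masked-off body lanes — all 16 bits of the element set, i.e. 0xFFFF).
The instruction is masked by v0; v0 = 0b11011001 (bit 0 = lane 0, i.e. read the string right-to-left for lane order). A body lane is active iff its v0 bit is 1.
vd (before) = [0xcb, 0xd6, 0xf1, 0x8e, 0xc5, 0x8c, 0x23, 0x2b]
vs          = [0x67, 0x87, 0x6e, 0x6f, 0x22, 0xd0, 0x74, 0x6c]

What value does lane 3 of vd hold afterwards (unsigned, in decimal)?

VLMAX = VLEN×LMUL/SEW = 256×1/2/16 = 8
AVL=1 ≤ VLMAX=8, so vl = 1
  i=0: xor(0xcb,0x67) → 172
  i=1: tail/ones → 65535
  i=2: tail/ones → 65535
  i=3: tail/ones → 65535
  i=4: tail/ones → 65535
  i=5: tail/ones → 65535
  i=6: tail/ones → 65535
  i=7: tail/ones → 65535

vd[3] = 65535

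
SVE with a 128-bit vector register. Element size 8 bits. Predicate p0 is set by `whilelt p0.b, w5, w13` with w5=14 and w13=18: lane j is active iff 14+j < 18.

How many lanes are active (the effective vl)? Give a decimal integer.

register lanes = 128/8 = 16
p0[j] = (14+j < 18); true for j=0..3 → 4 lanes set

vl = 4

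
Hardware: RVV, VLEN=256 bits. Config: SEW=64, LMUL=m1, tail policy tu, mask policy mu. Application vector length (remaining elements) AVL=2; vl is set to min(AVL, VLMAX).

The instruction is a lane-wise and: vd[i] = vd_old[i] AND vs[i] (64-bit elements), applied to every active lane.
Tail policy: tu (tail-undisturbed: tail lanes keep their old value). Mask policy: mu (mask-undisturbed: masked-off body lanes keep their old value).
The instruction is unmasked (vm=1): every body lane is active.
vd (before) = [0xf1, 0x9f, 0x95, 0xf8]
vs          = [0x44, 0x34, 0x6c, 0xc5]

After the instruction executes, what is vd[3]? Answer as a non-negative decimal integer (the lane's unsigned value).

VLMAX = (256 × 1) / 64 = 4 lanes
AVL=2 ≤ VLMAX=4, so vl = 2
[0] and(0xf1,0x44) = 0x40
[1] and(0x9f,0x34) = 0x14
[2] tail/keep = 0x95
[3] tail/keep = 0xf8

vd[3] = 248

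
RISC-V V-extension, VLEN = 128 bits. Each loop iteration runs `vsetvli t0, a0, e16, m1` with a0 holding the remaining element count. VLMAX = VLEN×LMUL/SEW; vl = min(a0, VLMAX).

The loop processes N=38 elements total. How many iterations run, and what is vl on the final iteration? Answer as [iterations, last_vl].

VLMAX = (128 × 1) / 16 = 8 lanes
N=38: ⌈38/8⌉ = 5 iters; last vl = 38 − 4×8 = 6

[iterations, last_vl] = [5, 6]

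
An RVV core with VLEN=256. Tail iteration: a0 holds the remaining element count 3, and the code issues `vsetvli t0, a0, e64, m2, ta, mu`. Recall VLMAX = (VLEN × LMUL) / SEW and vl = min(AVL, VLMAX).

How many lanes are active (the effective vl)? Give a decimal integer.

vl = 3

lanes per group: 256·2/64 = 8
vl = min(AVL, VLMAX) = min(3, 8) = 3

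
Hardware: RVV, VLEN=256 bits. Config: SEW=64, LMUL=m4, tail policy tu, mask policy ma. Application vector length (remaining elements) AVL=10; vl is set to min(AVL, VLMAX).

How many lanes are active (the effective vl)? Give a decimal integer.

vl = 10

VLMAX = VLEN×LMUL/SEW = 256×4/64 = 16
vl = min(AVL, VLMAX) = min(10, 16) = 10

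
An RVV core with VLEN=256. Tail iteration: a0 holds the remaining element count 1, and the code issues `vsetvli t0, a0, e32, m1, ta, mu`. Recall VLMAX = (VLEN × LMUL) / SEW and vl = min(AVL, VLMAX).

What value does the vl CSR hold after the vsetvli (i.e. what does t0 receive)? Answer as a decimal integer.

vl = 1

lanes per group: 256·1/32 = 8
vl = min(AVL, VLMAX) = min(1, 8) = 1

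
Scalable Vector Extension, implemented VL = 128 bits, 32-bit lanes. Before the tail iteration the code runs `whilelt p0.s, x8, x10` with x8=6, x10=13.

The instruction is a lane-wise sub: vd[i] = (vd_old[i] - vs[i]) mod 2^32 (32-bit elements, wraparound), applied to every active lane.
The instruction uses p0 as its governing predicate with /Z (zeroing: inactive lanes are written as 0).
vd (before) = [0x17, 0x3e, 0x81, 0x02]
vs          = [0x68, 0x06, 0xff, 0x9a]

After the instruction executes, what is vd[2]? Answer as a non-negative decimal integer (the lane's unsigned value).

128-bit reg / 32-bit elem → 4 lanes
active while 6+j < 13, i.e. j ∈ [0,7) capped at 4 ⇒ 4
lane  0: sub(0x17,0x68) ⇒ 0xffffffaf
lane  1: sub(0x3e,0x06) ⇒ 0x38
lane  2: sub(0x81,0xff) ⇒ 0xffffff82
lane  3: sub(0x02,0x9a) ⇒ 0xffffff68

vd[2] = 4294967170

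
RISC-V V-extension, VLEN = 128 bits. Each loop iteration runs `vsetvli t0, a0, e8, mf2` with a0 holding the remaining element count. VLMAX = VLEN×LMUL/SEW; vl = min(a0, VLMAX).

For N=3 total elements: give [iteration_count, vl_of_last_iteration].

[iterations, last_vl] = [1, 3]

VLMAX = VLEN×LMUL/SEW = 128×1/2/8 = 8
iterations = ceil(3/8) = 1; final-pass vl = 3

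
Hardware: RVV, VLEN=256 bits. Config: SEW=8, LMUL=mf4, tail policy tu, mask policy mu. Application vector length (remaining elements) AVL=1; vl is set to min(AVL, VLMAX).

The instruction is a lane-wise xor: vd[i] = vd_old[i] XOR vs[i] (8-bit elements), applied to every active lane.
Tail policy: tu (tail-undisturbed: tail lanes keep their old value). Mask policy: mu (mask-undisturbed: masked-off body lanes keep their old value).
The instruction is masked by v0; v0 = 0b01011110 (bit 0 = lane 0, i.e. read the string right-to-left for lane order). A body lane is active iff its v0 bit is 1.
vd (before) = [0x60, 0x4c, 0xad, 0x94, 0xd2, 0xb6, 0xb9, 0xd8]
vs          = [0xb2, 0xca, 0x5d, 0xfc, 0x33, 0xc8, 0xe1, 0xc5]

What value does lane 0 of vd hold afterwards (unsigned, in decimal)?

vd[0] = 96

VLMAX = (256 × 1/4) / 8 = 8 lanes
vl ← min(1, 8) = 1
  i=0: mask-off/keep → 96
  i=1: tail/keep → 76
  i=2: tail/keep → 173
  i=3: tail/keep → 148
  i=4: tail/keep → 210
  i=5: tail/keep → 182
  i=6: tail/keep → 185
  i=7: tail/keep → 216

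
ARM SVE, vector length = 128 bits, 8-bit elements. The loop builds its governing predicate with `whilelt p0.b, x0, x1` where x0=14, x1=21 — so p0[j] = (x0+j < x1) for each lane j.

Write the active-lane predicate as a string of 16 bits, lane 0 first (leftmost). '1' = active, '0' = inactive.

predicate = 1111111000000000

128-bit reg / 8-bit elem → 16 lanes
p0[j] = (14+j < 21); true for j=0..6 → 7 lanes set
bits (lane 0 leftmost): 1111111000000000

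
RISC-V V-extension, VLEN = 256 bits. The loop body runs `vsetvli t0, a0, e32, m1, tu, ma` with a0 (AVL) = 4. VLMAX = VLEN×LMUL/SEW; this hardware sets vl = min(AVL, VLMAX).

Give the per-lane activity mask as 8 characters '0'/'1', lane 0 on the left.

predicate = 11110000

VLMAX = (256 × 1) / 32 = 8 lanes
vl = min(AVL, VLMAX) = min(4, 8) = 4
bits (lane 0 leftmost): 11110000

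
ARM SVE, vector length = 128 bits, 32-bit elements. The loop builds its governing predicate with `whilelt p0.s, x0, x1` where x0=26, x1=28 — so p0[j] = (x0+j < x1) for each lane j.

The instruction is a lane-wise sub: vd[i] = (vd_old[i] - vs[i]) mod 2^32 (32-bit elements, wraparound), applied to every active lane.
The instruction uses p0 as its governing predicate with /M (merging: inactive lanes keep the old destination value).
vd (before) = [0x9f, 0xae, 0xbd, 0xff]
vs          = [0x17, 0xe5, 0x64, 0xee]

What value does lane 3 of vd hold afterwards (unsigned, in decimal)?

vd[3] = 255

128-bit reg / 32-bit elem → 4 lanes
p0[j] = (26+j < 28); true for j=0..1 → 2 lanes set
lane  0: sub(0x9f,0x17) ⇒ 0x88
lane  1: sub(0xae,0xe5) ⇒ 0xffffffc9
lane  2: tail/keep ⇒ 0xbd
lane  3: tail/keep ⇒ 0xff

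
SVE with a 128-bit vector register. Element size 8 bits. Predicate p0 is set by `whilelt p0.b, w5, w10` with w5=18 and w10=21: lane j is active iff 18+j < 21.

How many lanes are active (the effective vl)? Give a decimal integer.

vl = 3

register lanes = 128/8 = 16
active while 18+j < 21, i.e. j ∈ [0,3) capped at 16 ⇒ 3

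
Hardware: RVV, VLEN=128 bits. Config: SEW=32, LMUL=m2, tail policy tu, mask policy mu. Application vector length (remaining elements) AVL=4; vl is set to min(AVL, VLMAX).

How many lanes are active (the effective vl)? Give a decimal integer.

lanes per group: 128·2/32 = 8
vl ← min(4, 8) = 4

vl = 4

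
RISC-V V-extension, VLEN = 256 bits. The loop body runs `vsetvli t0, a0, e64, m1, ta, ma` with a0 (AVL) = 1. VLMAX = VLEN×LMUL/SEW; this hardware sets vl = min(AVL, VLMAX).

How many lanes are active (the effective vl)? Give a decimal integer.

vl = 1

VLMAX = (256 × 1) / 64 = 4 lanes
AVL=1 ≤ VLMAX=4, so vl = 1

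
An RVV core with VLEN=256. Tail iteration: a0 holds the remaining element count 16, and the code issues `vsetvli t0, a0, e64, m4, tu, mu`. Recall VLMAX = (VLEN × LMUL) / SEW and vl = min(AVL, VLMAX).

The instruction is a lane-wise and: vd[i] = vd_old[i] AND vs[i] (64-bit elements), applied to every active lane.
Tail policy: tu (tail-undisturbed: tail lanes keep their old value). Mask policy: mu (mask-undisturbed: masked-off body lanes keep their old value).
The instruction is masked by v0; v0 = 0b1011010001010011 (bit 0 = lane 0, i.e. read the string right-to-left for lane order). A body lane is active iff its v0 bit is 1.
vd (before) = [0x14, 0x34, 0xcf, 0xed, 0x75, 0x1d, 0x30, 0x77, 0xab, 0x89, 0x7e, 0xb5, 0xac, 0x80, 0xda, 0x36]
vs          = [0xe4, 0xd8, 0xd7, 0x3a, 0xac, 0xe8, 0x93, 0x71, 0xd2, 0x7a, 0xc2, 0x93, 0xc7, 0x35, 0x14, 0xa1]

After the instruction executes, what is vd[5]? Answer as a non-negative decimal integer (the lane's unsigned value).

VLMAX = VLEN×LMUL/SEW = 256×4/64 = 16
AVL=16 ≤ VLMAX=16, so vl = 16
vd[0] and(0x14,0xe4) -> 0x04
vd[1] and(0x34,0xd8) -> 0x10
vd[2] mask-off/keep -> 0xcf
vd[3] mask-off/keep -> 0xed
vd[4] and(0x75,0xac) -> 0x24
vd[5] mask-off/keep -> 0x1d
vd[6] and(0x30,0x93) -> 0x10
vd[7] mask-off/keep -> 0x77
vd[8] mask-off/keep -> 0xab
vd[9] mask-off/keep -> 0x89
vd[10] and(0x7e,0xc2) -> 0x42
vd[11] mask-off/keep -> 0xb5
vd[12] and(0xac,0xc7) -> 0x84
vd[13] and(0x80,0x35) -> 0x00
vd[14] mask-off/keep -> 0xda
vd[15] and(0x36,0xa1) -> 0x20

vd[5] = 29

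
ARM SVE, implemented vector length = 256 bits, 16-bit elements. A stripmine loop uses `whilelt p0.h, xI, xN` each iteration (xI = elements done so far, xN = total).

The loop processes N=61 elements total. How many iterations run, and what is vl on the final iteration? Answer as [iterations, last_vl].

lane count: 256 div 16 = 16
iterations = ceil(61/16) = 4; final-pass vl = 13

[iterations, last_vl] = [4, 13]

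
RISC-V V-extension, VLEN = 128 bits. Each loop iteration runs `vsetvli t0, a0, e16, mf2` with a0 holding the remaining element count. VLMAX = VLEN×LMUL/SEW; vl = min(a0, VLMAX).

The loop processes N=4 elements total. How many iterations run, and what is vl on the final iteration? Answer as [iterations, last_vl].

VLMAX = VLEN×LMUL/SEW = 128×1/2/16 = 4
N=4: ⌈4/4⌉ = 1 iters; last vl = 4 − 0×4 = 4

[iterations, last_vl] = [1, 4]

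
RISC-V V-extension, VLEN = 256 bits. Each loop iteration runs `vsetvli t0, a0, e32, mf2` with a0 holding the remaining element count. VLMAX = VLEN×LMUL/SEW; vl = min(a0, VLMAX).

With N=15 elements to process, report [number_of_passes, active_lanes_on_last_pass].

[iterations, last_vl] = [4, 3]

lanes per group: 256·1/2/32 = 4
N=15: ⌈15/4⌉ = 4 iters; last vl = 15 − 3×4 = 3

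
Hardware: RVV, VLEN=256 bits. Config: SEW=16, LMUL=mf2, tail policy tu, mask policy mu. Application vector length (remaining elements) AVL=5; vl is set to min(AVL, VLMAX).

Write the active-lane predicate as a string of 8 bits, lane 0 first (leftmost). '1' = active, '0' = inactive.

VLMAX = (256 × 1/2) / 16 = 8 lanes
vl = min(AVL, VLMAX) = min(5, 8) = 5
bits (lane 0 leftmost): 11111000

predicate = 11111000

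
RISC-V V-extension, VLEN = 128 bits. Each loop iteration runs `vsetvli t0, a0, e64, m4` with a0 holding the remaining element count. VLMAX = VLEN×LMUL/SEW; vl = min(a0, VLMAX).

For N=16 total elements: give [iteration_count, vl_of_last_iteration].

VLMAX = VLEN×LMUL/SEW = 128×4/64 = 8
iterations = ceil(16/8) = 2; final-pass vl = 8

[iterations, last_vl] = [2, 8]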